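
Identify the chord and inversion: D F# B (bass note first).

B minor, first inversion

The pitch classes D, F#, B arrange in thirds as B–D–F#: a B minor triad.
The lowest note is D, the third of the chord, so this is first inversion (figured bass 6).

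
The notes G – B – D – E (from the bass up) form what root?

Reordering G, B, D, E into stacked thirds gives E–G–B–D; the bottom of that stack, E, is the root.

E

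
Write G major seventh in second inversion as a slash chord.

Gmaj7/D

Second inversion of G major seventh has the fifth (D) in the bass. As a slash chord: Gmaj7/D.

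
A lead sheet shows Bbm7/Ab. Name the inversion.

third inversion

Bbm7/Ab means Bb minor seventh with Ab in the bass. Ab is the seventh of Bb minor seventh (Bb–Db–F–Ab), so this is third inversion.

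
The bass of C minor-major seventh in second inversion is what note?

G

In second inversion the fifth is lowest. For C minor-major seventh (C–Eb–G–B) that is G.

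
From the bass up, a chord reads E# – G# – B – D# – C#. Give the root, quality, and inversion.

C# dominant ninth, first inversion

Reducing to letter names: E#, G#, B, D#, C#. These stack in thirds as C#–E#–G#–B–D# — a C# dominant ninth chord.
With the third (E#) in the bass, the chord is in first inversion.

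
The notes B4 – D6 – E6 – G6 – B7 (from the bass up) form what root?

E

The distinct letter names are B, D, E, G. Arranged as a stack of thirds they read E–G–B–D, so E is the root (an E minor seventh chord).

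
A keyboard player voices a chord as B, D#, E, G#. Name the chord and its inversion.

Reducing to letter names: B, D#, E, G#. These stack in thirds as E–G#–B–D# — an E major seventh chord.
The lowest note is B, the fifth of the chord, so this is second inversion (figured bass 4/3).

E major seventh, second inversion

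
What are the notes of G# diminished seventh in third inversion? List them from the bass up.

The chord tones are G#–B–D–F. With the seventh (F) lowest for third inversion: F, G#, B, D.

F, G#, B, D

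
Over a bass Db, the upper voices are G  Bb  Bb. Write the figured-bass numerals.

The notes Db, G, Bb stack in thirds as G–Bb–Db — a G diminished triad. The bass Db is the fifth, so this is second inversion: figured 6/4.

6/4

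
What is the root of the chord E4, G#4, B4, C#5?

C#

E, G#, B, C# are the tones of a C# minor seventh chord (C#–E–G#–B), making C# the root.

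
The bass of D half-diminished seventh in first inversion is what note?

F

In first inversion the third is lowest. For D half-diminished seventh (D–F–Ab–C) that is F.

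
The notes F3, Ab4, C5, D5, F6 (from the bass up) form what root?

Reordering F, Ab, C, D into stacked thirds gives D–F–Ab–C; the bottom of that stack, D, is the root.

D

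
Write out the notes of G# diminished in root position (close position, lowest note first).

G#, B, D

Spelling G# diminished: G#–B–D. In root position the root is bass, giving G#, B, D from the bottom.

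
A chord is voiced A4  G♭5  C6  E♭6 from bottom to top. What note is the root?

A, Gb, C, Eb are the tones of an A diminished seventh chord (A–C–Eb–Gb), making A the root.

A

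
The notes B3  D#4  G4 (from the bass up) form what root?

G

Reordering B, D#, G into stacked thirds gives G–B–D#; the bottom of that stack, G, is the root.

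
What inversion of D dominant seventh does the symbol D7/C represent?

D7/C means D dominant seventh with C in the bass. C is the seventh of D dominant seventh (D–F#–A–C), so this is third inversion.

third inversion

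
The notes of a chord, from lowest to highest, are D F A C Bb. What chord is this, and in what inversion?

Reducing to letter names: D, F, A, C, Bb. These stack in thirds as Bb–D–F–A–C — a Bb major ninth chord.
With the third (D) in the bass, the chord is in first inversion.

Bb major ninth, first inversion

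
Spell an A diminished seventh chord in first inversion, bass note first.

A diminished seventh is A–C–Eb–Gb. First inversion puts the third (C) in the bass, with the remaining tones above: C, Eb, Gb, A.

C, Eb, Gb, A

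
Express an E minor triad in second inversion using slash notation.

Em/B

Second inversion of E minor has the fifth (B) in the bass. As a slash chord: Em/B.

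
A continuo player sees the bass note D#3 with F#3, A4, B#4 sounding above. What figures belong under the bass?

6/5

The notes D#, F#, A, B# stack in thirds as B#–D#–F#–A — a B# diminished seventh chord. The bass D# is the third, so this is first inversion: figured 6/5.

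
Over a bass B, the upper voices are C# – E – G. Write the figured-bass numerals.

4/2

The notes B, C#, E, G stack in thirds as C#–E–G–B — a C# half-diminished seventh chord. The bass B is the seventh, so this is third inversion: figured 4/2.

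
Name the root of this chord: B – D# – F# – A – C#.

The distinct letter names are B, D#, F#, A, C#. Arranged as a stack of thirds they read B–D#–F#–A–C#, so B is the root (a B dominant ninth chord).

B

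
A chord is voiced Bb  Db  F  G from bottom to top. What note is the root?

G

Reordering Bb, Db, F, G into stacked thirds gives G–Bb–Db–F; the bottom of that stack, G, is the root.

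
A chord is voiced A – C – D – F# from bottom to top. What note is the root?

Reordering A, C, D, F# into stacked thirds gives D–F#–A–C; the bottom of that stack, D, is the root.

D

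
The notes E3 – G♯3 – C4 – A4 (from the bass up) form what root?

E, G#, C, A are the tones of an A minor-major seventh chord (A–C–E–G#), making A the root.

A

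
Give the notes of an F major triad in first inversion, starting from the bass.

F major is F–A–C. First inversion puts the third (A) in the bass, with the remaining tones above: A, C, F.

A, C, F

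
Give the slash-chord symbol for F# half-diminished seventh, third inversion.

Third inversion of F# half-diminished seventh has the seventh (E) in the bass. As a slash chord: F#ø7/E.

F#ø7/E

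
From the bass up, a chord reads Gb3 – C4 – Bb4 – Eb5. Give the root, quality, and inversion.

C half-diminished seventh, second inversion

Reducing to letter names: Gb, C, Bb, Eb. These stack in thirds as C–Eb–Gb–Bb — a C half-diminished seventh chord.
The lowest note is Gb, the fifth of the chord, so this is second inversion (figured bass 4/3).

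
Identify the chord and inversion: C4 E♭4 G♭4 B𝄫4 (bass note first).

C diminished seventh, root position

Reducing to letter names: C, Eb, Gb, Bbb. These stack in thirds as C–Eb–Gb–Bbb — a C diminished seventh chord.
With the root (C) in the bass, the chord is in root position (figured bass 7).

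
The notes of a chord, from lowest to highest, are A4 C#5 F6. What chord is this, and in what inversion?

Reducing to letter names: A, C#, F. These stack in thirds as F–A–C# — an F augmented triad.
A is the third of F augmented; third in the bass means first inversion (figured bass 6).

F augmented, first inversion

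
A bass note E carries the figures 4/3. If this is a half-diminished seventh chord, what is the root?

A#

The figures 4/3 mean the fifth of the chord is in the bass. If E is the fifth of a half-diminished seventh chord, the root is A# (chord tones A#–C#–E–G#).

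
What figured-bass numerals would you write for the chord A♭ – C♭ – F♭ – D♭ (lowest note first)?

The notes Ab, Cb, Fb, Db stack in thirds as Db–Fb–Ab–Cb — a Db minor seventh chord. The bass Ab is the fifth, so this is second inversion: figured 4/3.

4/3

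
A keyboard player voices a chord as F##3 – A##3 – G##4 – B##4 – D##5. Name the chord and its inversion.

Reducing to letter names: F##, A##, G##, B##, D##. These stack in thirds as G##–B##–D##–F##–A## — a G## dominant ninth chord.
The lowest note is F##, the seventh of the chord, so this is third inversion.

G## dominant ninth, third inversion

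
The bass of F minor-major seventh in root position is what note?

F

The root of F minor-major seventh (F–Ab–C–E) is F; that is the bass in root position.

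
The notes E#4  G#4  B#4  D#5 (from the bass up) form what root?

E#

The distinct letter names are E#, G#, B#, D#. Arranged as a stack of thirds they read E#–G#–B#–D#, so E# is the root (an E# minor seventh chord).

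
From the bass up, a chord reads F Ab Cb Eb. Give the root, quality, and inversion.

F half-diminished seventh, root position

Reducing to letter names: F, Ab, Cb, Eb. These stack in thirds as F–Ab–Cb–Eb — an F half-diminished seventh chord.
F is the root of F half-diminished seventh; root in the bass means root position (figured bass 7).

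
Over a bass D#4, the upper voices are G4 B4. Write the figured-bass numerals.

6/4

The notes D#, G, B stack in thirds as G–B–D# — a G augmented triad. The bass D# is the fifth, so this is second inversion: figured 6/4.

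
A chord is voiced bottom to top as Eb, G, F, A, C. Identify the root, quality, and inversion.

F dominant ninth, third inversion

The distinct note names are Eb, G, F, A, C. Stacked in thirds they read F–A–C–Eb–G, which is a dominant ninth chord on F.
With the seventh (Eb) in the bass, the chord is in third inversion.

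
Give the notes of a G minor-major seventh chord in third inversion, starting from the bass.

F#, G, Bb, D

G minor-major seventh is G–Bb–D–F#. Third inversion puts the seventh (F#) in the bass, with the remaining tones above: F#, G, Bb, D.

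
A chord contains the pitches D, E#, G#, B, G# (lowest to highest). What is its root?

E#

D, E#, G#, B are the tones of an E# diminished seventh chord (E#–G#–B–D), making E# the root.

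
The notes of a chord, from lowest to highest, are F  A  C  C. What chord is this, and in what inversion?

The pitch classes F, A, C arrange in thirds as F–A–C: an F major triad.
F is the root of F major; root in the bass means root position (figured bass 5/3).

F major, root position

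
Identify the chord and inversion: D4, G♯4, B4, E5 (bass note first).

E dominant seventh, third inversion

Reducing to letter names: D, G#, B, E. These stack in thirds as E–G#–B–D — an E dominant seventh chord.
D is the seventh of E dominant seventh; seventh in the bass means third inversion (figured bass 4/2).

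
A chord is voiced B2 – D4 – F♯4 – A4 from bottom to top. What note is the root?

Reordering B, D, F#, A into stacked thirds gives B–D–F#–A; the bottom of that stack, B, is the root.

B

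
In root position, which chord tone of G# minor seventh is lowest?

In root position the root is lowest. For G# minor seventh (G#–B–D#–F#) that is G#.

G#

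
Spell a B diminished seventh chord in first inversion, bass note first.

D, F, Ab, B

The chord tones are B–D–F–Ab. With the third (D) lowest for first inversion: D, F, Ab, B.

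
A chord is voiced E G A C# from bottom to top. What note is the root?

Reordering E, G, A, C# into stacked thirds gives A–C#–E–G; the bottom of that stack, A, is the root.

A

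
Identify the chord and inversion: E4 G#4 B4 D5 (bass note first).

E dominant seventh, root position

The pitch classes E, G#, B, D arrange in thirds as E–G#–B–D: an E dominant seventh chord.
With the root (E) in the bass, the chord is in root position (figured bass 7).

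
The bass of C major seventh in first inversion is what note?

In first inversion the third is lowest. For C major seventh (C–E–G–B) that is E.

E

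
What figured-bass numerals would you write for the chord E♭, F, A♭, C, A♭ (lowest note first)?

The notes Eb, F, Ab, C stack in thirds as F–Ab–C–Eb — an F minor seventh chord. The bass Eb is the seventh, so this is third inversion: figured 4/2.

4/2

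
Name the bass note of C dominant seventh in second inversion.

C dominant seventh is C–E–G–Bb. Second inversion places the fifth in the bass: G.

G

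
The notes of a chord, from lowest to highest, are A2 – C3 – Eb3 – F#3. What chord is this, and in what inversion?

Reducing to letter names: A, C, Eb, F#. These stack in thirds as F#–A–C–Eb — an F# diminished seventh chord.
With the third (A) in the bass, the chord is in first inversion (figured bass 6/5).

F# diminished seventh, first inversion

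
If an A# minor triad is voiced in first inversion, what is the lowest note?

The third of A# minor (A#–C#–E#) is C#; that is the bass in first inversion.

C#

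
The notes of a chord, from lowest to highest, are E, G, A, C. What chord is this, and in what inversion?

A minor seventh, second inversion

The pitch classes E, G, A, C arrange in thirds as A–C–E–G: an A minor seventh chord.
E is the fifth of A minor seventh; fifth in the bass means second inversion (figured bass 4/3).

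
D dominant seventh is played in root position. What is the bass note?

The root of D dominant seventh (D–F#–A–C) is D; that is the bass in root position.

D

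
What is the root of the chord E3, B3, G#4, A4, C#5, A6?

The distinct letter names are E, B, G#, A, C#. Arranged as a stack of thirds they read A–C#–E–G#–B, so A is the root (an A major ninth chord).

A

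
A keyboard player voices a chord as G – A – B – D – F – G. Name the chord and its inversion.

The pitch classes G, A, B, D, F arrange in thirds as G–B–D–F–A: a G dominant ninth chord.
G is the root of G dominant ninth; root in the bass means root position.

G dominant ninth, root position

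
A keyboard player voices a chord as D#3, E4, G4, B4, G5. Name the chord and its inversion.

E minor-major seventh, third inversion

The distinct note names are D#, E, G, B. Stacked in thirds they read E–G–B–D#, which is a minor-major seventh chord on E.
D# is the seventh of E minor-major seventh; seventh in the bass means third inversion (figured bass 4/2).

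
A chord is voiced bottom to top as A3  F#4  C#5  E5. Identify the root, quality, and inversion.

F# minor seventh, first inversion

Reducing to letter names: A, F#, C#, E. These stack in thirds as F#–A–C#–E — an F# minor seventh chord.
A is the third of F# minor seventh; third in the bass means first inversion (figured bass 6/5).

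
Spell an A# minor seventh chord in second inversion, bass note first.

E#, G#, A#, C#

A# minor seventh is A#–C#–E#–G#. Second inversion puts the fifth (E#) in the bass, with the remaining tones above: E#, G#, A#, C#.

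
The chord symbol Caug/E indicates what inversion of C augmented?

Caug/E means C augmented with E in the bass. E is the third of C augmented (C–E–G#), so this is first inversion.

first inversion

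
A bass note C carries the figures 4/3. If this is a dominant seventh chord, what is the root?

The figures 4/3 mean the fifth of the chord is in the bass. If C is the fifth of a dominant seventh chord, the root is F (chord tones F–A–C–Eb).

F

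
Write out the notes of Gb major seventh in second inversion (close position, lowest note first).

The chord tones are Gb–Bb–Db–F. With the fifth (Db) lowest for second inversion: Db, F, Gb, Bb.

Db, F, Gb, Bb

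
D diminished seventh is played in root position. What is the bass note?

D

D diminished seventh is D–F–Ab–Cb. Root position places the root in the bass: D.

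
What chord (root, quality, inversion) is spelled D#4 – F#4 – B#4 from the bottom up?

B# diminished, first inversion

The pitch classes D#, F#, B# arrange in thirds as B#–D#–F#: a B# diminished triad.
The lowest note is D#, the third of the chord, so this is first inversion (figured bass 6).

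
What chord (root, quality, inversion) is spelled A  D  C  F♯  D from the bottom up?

Reducing to letter names: A, D, C, F#. These stack in thirds as D–F#–A–C — a D dominant seventh chord.
The lowest note is A, the fifth of the chord, so this is second inversion (figured bass 4/3).

D dominant seventh, second inversion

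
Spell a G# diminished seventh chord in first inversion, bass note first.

B, D, F, G#

The chord tones are G#–B–D–F. With the third (B) lowest for first inversion: B, D, F, G#.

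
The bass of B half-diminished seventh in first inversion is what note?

D

B half-diminished seventh is B–D–F–A. First inversion places the third in the bass: D.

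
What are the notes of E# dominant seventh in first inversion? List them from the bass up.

G##, B#, D#, E#

Spelling E# dominant seventh: E#–G##–B#–D#. In first inversion the third is bass, giving G##, B#, D#, E# from the bottom.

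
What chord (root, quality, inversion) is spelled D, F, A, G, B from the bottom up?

G dominant ninth, second inversion

The distinct note names are D, F, A, G, B. Stacked in thirds they read G–B–D–F–A, which is a dominant ninth chord on G.
The lowest note is D, the fifth of the chord, so this is second inversion.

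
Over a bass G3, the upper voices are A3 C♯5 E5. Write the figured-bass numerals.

4/2

The notes G, A, C#, E stack in thirds as A–C#–E–G — an A dominant seventh chord. The bass G is the seventh, so this is third inversion: figured 4/2.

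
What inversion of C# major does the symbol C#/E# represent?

C#/E# means C# major with E# in the bass. E# is the third of C# major (C#–E#–G#), so this is first inversion.

first inversion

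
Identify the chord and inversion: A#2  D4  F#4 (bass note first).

Reducing to letter names: A#, D, F#. These stack in thirds as D–F#–A# — a D augmented triad.
The lowest note is A#, the fifth of the chord, so this is second inversion (figured bass 6/4).

D augmented, second inversion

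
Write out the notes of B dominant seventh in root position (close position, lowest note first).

B, D#, F#, A

B dominant seventh is B–D#–F#–A. Root position puts the root (B) in the bass, with the remaining tones above: B, D#, F#, A.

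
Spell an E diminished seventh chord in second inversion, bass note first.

Bb, Db, E, G

The chord tones are E–G–Bb–Db. With the fifth (Bb) lowest for second inversion: Bb, Db, E, G.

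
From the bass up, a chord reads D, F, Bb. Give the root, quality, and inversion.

Bb major, first inversion

The pitch classes D, F, Bb arrange in thirds as Bb–D–F: a Bb major triad.
The lowest note is D, the third of the chord, so this is first inversion (figured bass 6).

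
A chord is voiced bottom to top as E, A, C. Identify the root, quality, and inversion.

The distinct note names are E, A, C. Stacked in thirds they read A–C–E, which is a minor triad on A.
E is the fifth of A minor; fifth in the bass means second inversion (figured bass 6/4).

A minor, second inversion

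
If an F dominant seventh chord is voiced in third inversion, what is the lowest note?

In third inversion the seventh is lowest. For F dominant seventh (F–A–C–Eb) that is Eb.

Eb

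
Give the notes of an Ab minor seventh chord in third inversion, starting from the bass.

Gb, Ab, Cb, Eb

Spelling Ab minor seventh: Ab–Cb–Eb–Gb. In third inversion the seventh is bass, giving Gb, Ab, Cb, Eb from the bottom.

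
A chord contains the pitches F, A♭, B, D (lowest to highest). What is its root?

B

Reordering F, Ab, B, D into stacked thirds gives B–D–F–Ab; the bottom of that stack, B, is the root.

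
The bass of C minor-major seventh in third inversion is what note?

B

C minor-major seventh is C–Eb–G–B. Third inversion places the seventh in the bass: B.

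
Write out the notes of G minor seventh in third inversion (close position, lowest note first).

F, G, Bb, D

The chord tones are G–Bb–D–F. With the seventh (F) lowest for third inversion: F, G, Bb, D.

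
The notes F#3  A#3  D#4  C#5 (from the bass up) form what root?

Reordering F#, A#, D#, C# into stacked thirds gives D#–F#–A#–C#; the bottom of that stack, D#, is the root.

D#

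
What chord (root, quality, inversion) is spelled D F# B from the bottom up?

Reducing to letter names: D, F#, B. These stack in thirds as B–D–F# — a B minor triad.
The lowest note is D, the third of the chord, so this is first inversion (figured bass 6).

B minor, first inversion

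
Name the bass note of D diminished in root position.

D

The root of D diminished (D–F–Ab) is D; that is the bass in root position.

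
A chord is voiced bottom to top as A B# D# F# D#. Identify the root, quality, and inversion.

The pitch classes A, B#, D#, F# arrange in thirds as B#–D#–F#–A: a B# diminished seventh chord.
With the seventh (A) in the bass, the chord is in third inversion (figured bass 4/2).

B# diminished seventh, third inversion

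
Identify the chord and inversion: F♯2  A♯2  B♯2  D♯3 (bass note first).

Reducing to letter names: F#, A#, B#, D#. These stack in thirds as B#–D#–F#–A# — a B# half-diminished seventh chord.
F# is the fifth of B# half-diminished seventh; fifth in the bass means second inversion (figured bass 4/3).

B# half-diminished seventh, second inversion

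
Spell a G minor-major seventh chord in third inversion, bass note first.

The chord tones are G–Bb–D–F#. With the seventh (F#) lowest for third inversion: F#, G, Bb, D.

F#, G, Bb, D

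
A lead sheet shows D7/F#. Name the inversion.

D7/F# means D dominant seventh with F# in the bass. F# is the third of D dominant seventh (D–F#–A–C), so this is first inversion.

first inversion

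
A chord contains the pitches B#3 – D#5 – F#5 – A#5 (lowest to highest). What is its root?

The distinct letter names are B#, D#, F#, A#. Arranged as a stack of thirds they read B#–D#–F#–A#, so B# is the root (a B# half-diminished seventh chord).

B#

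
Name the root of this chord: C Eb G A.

The distinct letter names are C, Eb, G, A. Arranged as a stack of thirds they read A–C–Eb–G, so A is the root (an A half-diminished seventh chord).

A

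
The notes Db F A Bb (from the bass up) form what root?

Bb

Reordering Db, F, A, Bb into stacked thirds gives Bb–Db–F–A; the bottom of that stack, Bb, is the root.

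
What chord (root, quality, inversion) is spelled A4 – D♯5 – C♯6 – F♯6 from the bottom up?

The distinct note names are A, D#, C#, F#. Stacked in thirds they read D#–F#–A–C#, which is a half-diminished seventh chord on D#.
A is the fifth of D# half-diminished seventh; fifth in the bass means second inversion (figured bass 4/3).

D# half-diminished seventh, second inversion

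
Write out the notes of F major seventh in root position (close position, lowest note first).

The chord tones are F–A–C–E. With the root (F) lowest for root position: F, A, C, E.

F, A, C, E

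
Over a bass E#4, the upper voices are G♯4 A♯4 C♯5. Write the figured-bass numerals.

The notes E#, G#, A#, C# stack in thirds as A#–C#–E#–G# — an A# minor seventh chord. The bass E# is the fifth, so this is second inversion: figured 4/3.

4/3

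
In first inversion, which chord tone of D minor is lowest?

F

D minor is D–F–A. First inversion places the third in the bass: F.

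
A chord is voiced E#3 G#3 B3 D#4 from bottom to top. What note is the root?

The distinct letter names are E#, G#, B, D#. Arranged as a stack of thirds they read E#–G#–B–D#, so E# is the root (an E# half-diminished seventh chord).

E#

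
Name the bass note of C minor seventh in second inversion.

The fifth of C minor seventh (C–Eb–G–Bb) is G; that is the bass in second inversion.

G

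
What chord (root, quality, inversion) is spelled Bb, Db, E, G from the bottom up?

The distinct note names are Bb, Db, E, G. Stacked in thirds they read E–G–Bb–Db, which is a diminished seventh chord on E.
With the fifth (Bb) in the bass, the chord is in second inversion (figured bass 4/3).

E diminished seventh, second inversion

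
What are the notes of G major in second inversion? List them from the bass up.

D, G, B

Spelling G major: G–B–D. In second inversion the fifth is bass, giving D, G, B from the bottom.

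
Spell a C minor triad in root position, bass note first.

C, Eb, G

Spelling C minor: C–Eb–G. In root position the root is bass, giving C, Eb, G from the bottom.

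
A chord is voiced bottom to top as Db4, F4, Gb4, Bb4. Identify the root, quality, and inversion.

Gb major seventh, second inversion

The distinct note names are Db, F, Gb, Bb. Stacked in thirds they read Gb–Bb–Db–F, which is a major seventh chord on Gb.
Db is the fifth of Gb major seventh; fifth in the bass means second inversion (figured bass 4/3).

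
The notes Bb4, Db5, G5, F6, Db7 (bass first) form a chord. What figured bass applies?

The notes Bb, Db, G, F stack in thirds as G–Bb–Db–F — a G half-diminished seventh chord. The bass Bb is the third, so this is first inversion: figured 6/5.

6/5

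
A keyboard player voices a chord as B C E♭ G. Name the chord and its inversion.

C minor-major seventh, third inversion

The distinct note names are B, C, Eb, G. Stacked in thirds they read C–Eb–G–B, which is a minor-major seventh chord on C.
The lowest note is B, the seventh of the chord, so this is third inversion (figured bass 4/2).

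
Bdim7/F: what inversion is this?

Bdim7/F means B diminished seventh with F in the bass. F is the fifth of B diminished seventh (B–D–F–Ab), so this is second inversion.

second inversion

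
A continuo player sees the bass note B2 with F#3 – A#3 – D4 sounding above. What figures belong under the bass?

7

The notes B, F#, A#, D stack in thirds as B–D–F#–A# — a B minor-major seventh chord. The bass B is the root, so this is root position: figured 7.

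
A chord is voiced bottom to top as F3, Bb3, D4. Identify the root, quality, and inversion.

Bb major, second inversion

The pitch classes F, Bb, D arrange in thirds as Bb–D–F: a Bb major triad.
With the fifth (F) in the bass, the chord is in second inversion (figured bass 6/4).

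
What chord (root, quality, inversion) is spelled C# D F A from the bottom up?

D minor-major seventh, third inversion

The pitch classes C#, D, F, A arrange in thirds as D–F–A–C#: a D minor-major seventh chord.
C# is the seventh of D minor-major seventh; seventh in the bass means third inversion (figured bass 4/2).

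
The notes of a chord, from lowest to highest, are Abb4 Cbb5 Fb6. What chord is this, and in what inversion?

Fb diminished, first inversion

The distinct note names are Abb, Cbb, Fb. Stacked in thirds they read Fb–Abb–Cbb, which is a diminished triad on Fb.
The lowest note is Abb, the third of the chord, so this is first inversion (figured bass 6).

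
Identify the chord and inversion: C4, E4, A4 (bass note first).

Reducing to letter names: C, E, A. These stack in thirds as A–C–E — an A minor triad.
The lowest note is C, the third of the chord, so this is first inversion (figured bass 6).

A minor, first inversion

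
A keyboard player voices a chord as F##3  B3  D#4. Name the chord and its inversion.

B augmented, second inversion

The distinct note names are F##, B, D#. Stacked in thirds they read B–D#–F##, which is an augmented triad on B.
With the fifth (F##) in the bass, the chord is in second inversion (figured bass 6/4).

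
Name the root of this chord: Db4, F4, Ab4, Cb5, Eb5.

Db

Db, F, Ab, Cb, Eb are the tones of a Db dominant ninth chord (Db–F–Ab–Cb–Eb), making Db the root.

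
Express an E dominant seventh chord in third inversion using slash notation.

Third inversion of E dominant seventh has the seventh (D) in the bass. As a slash chord: E7/D.

E7/D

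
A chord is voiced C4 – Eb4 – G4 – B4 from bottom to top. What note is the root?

The distinct letter names are C, Eb, G, B. Arranged as a stack of thirds they read C–Eb–G–B, so C is the root (a C minor-major seventh chord).

C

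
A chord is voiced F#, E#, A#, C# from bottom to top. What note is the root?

F#, E#, A#, C# are the tones of an F# major seventh chord (F#–A#–C#–E#), making F# the root.

F#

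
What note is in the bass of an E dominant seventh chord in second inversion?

B

E dominant seventh is E–G#–B–D. Second inversion places the fifth in the bass: B.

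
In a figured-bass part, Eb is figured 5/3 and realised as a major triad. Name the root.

Eb

The figures 5/3 mean the root of the chord is in the bass. If Eb is the root of a major triad, the root is Eb (chord tones Eb–G–Bb).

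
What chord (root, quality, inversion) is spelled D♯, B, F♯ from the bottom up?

The pitch classes D#, B, F# arrange in thirds as B–D#–F#: a B major triad.
With the third (D#) in the bass, the chord is in first inversion (figured bass 6).

B major, first inversion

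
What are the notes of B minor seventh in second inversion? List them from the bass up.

F#, A, B, D

B minor seventh is B–D–F#–A. Second inversion puts the fifth (F#) in the bass, with the remaining tones above: F#, A, B, D.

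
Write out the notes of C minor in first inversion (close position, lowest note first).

Eb, G, C

The chord tones are C–Eb–G. With the third (Eb) lowest for first inversion: Eb, G, C.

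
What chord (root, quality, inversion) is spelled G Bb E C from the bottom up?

Reducing to letter names: G, Bb, E, C. These stack in thirds as C–E–G–Bb — a C dominant seventh chord.
The lowest note is G, the fifth of the chord, so this is second inversion (figured bass 4/3).

C dominant seventh, second inversion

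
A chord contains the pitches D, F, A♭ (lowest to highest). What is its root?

D, F, Ab are the tones of a D diminished triad (D–F–Ab), making D the root.

D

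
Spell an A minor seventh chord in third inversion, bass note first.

The chord tones are A–C–E–G. With the seventh (G) lowest for third inversion: G, A, C, E.

G, A, C, E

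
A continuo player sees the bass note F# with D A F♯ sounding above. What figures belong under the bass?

The notes F#, D, A stack in thirds as D–F#–A — a D major triad. The bass F# is the third, so this is first inversion: figured 6.

6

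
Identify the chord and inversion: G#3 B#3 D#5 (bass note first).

The pitch classes G#, B#, D# arrange in thirds as G#–B#–D#: a G# major triad.
With the root (G#) in the bass, the chord is in root position (figured bass 5/3).

G# major, root position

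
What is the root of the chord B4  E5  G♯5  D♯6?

E

The distinct letter names are B, E, G#, D#. Arranged as a stack of thirds they read E–G#–B–D#, so E is the root (an E major seventh chord).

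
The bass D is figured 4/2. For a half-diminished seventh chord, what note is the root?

The figures 4/2 mean the seventh of the chord is in the bass. If D is the seventh of a half-diminished seventh chord, the root is E (chord tones E–G–Bb–D).

E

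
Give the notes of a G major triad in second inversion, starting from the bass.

D, G, B

G major is G–B–D. Second inversion puts the fifth (D) in the bass, with the remaining tones above: D, G, B.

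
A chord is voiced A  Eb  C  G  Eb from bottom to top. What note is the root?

A, Eb, C, G are the tones of an A half-diminished seventh chord (A–C–Eb–G), making A the root.

A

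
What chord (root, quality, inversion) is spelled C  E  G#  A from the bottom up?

The distinct note names are C, E, G#, A. Stacked in thirds they read A–C–E–G#, which is a minor-major seventh chord on A.
With the third (C) in the bass, the chord is in first inversion (figured bass 6/5).

A minor-major seventh, first inversion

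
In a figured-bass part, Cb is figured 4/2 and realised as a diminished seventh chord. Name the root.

The figures 4/2 mean the seventh of the chord is in the bass. If Cb is the seventh of a diminished seventh chord, the root is D (chord tones D–F–Ab–Cb).

D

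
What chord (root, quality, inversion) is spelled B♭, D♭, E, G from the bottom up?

The distinct note names are Bb, Db, E, G. Stacked in thirds they read E–G–Bb–Db, which is a diminished seventh chord on E.
The lowest note is Bb, the fifth of the chord, so this is second inversion (figured bass 4/3).

E diminished seventh, second inversion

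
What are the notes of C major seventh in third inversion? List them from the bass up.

B, C, E, G

The chord tones are C–E–G–B. With the seventh (B) lowest for third inversion: B, C, E, G.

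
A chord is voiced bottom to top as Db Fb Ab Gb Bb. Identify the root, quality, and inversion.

The pitch classes Db, Fb, Ab, Gb, Bb arrange in thirds as Gb–Bb–Db–Fb–Ab: a Gb dominant ninth chord.
The lowest note is Db, the fifth of the chord, so this is second inversion.

Gb dominant ninth, second inversion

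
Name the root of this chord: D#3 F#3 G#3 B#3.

Reordering D#, F#, G#, B# into stacked thirds gives G#–B#–D#–F#; the bottom of that stack, G#, is the root.

G#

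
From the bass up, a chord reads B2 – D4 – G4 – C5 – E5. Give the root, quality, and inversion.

Reducing to letter names: B, D, G, C, E. These stack in thirds as C–E–G–B–D — a C major ninth chord.
B is the seventh of C major ninth; seventh in the bass means third inversion.

C major ninth, third inversion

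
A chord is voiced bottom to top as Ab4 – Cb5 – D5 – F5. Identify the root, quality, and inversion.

D diminished seventh, second inversion

The distinct note names are Ab, Cb, D, F. Stacked in thirds they read D–F–Ab–Cb, which is a diminished seventh chord on D.
Ab is the fifth of D diminished seventh; fifth in the bass means second inversion (figured bass 4/3).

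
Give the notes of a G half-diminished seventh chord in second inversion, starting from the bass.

Spelling G half-diminished seventh: G–Bb–Db–F. In second inversion the fifth is bass, giving Db, F, G, Bb from the bottom.

Db, F, G, Bb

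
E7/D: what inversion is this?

E7/D means E dominant seventh with D in the bass. D is the seventh of E dominant seventh (E–G#–B–D), so this is third inversion.

third inversion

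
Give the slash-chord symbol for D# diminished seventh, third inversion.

D#dim7/C

Third inversion of D# diminished seventh has the seventh (C) in the bass. As a slash chord: D#dim7/C.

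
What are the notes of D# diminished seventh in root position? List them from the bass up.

D#, F#, A, C

D# diminished seventh is D#–F#–A–C. Root position puts the root (D#) in the bass, with the remaining tones above: D#, F#, A, C.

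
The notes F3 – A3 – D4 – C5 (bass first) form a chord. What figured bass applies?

6/5

The notes F, A, D, C stack in thirds as D–F–A–C — a D minor seventh chord. The bass F is the third, so this is first inversion: figured 6/5.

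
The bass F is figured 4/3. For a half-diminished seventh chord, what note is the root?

The figures 4/3 mean the fifth of the chord is in the bass. If F is the fifth of a half-diminished seventh chord, the root is B (chord tones B–D–F–A).

B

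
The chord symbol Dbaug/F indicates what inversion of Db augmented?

Dbaug/F means Db augmented with F in the bass. F is the third of Db augmented (Db–F–A), so this is first inversion.

first inversion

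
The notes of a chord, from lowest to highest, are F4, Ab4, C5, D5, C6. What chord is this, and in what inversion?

D half-diminished seventh, first inversion

The distinct note names are F, Ab, C, D. Stacked in thirds they read D–F–Ab–C, which is a half-diminished seventh chord on D.
The lowest note is F, the third of the chord, so this is first inversion (figured bass 6/5).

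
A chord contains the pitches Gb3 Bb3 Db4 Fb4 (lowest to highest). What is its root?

Gb

The distinct letter names are Gb, Bb, Db, Fb. Arranged as a stack of thirds they read Gb–Bb–Db–Fb, so Gb is the root (a Gb dominant seventh chord).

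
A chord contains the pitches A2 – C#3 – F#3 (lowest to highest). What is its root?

F#

Reordering A, C#, F# into stacked thirds gives F#–A–C#; the bottom of that stack, F#, is the root.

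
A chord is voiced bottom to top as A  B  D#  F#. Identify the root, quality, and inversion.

B dominant seventh, third inversion

Reducing to letter names: A, B, D#, F#. These stack in thirds as B–D#–F#–A — a B dominant seventh chord.
With the seventh (A) in the bass, the chord is in third inversion (figured bass 4/2).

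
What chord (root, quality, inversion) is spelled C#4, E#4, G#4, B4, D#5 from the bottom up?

Reducing to letter names: C#, E#, G#, B, D#. These stack in thirds as C#–E#–G#–B–D# — a C# dominant ninth chord.
The lowest note is C#, the root of the chord, so this is root position.

C# dominant ninth, root position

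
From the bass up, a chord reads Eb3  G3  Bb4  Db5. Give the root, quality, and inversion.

Eb dominant seventh, root position

Reducing to letter names: Eb, G, Bb, Db. These stack in thirds as Eb–G–Bb–Db — an Eb dominant seventh chord.
With the root (Eb) in the bass, the chord is in root position (figured bass 7).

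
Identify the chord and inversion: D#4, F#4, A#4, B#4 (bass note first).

The pitch classes D#, F#, A#, B# arrange in thirds as B#–D#–F#–A#: a B# half-diminished seventh chord.
The lowest note is D#, the third of the chord, so this is first inversion (figured bass 6/5).

B# half-diminished seventh, first inversion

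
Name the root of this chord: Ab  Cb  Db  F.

Db

Ab, Cb, Db, F are the tones of a Db dominant seventh chord (Db–F–Ab–Cb), making Db the root.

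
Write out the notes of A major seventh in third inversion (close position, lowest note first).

The chord tones are A–C#–E–G#. With the seventh (G#) lowest for third inversion: G#, A, C#, E.

G#, A, C#, E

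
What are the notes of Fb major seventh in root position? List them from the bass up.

Fb, Ab, Cb, Eb

Spelling Fb major seventh: Fb–Ab–Cb–Eb. In root position the root is bass, giving Fb, Ab, Cb, Eb from the bottom.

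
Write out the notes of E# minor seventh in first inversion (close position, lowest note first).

Spelling E# minor seventh: E#–G#–B#–D#. In first inversion the third is bass, giving G#, B#, D#, E# from the bottom.

G#, B#, D#, E#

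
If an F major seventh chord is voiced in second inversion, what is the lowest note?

F major seventh is F–A–C–E. Second inversion places the fifth in the bass: C.

C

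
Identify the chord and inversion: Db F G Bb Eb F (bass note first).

The distinct note names are Db, F, G, Bb, Eb. Stacked in thirds they read Eb–G–Bb–Db–F, which is a dominant ninth chord on Eb.
Db is the seventh of Eb dominant ninth; seventh in the bass means third inversion.

Eb dominant ninth, third inversion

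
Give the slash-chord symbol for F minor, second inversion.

Second inversion of F minor has the fifth (C) in the bass. As a slash chord: Fm/C.

Fm/C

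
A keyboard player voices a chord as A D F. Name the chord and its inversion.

The distinct note names are A, D, F. Stacked in thirds they read D–F–A, which is a minor triad on D.
With the fifth (A) in the bass, the chord is in second inversion (figured bass 6/4).

D minor, second inversion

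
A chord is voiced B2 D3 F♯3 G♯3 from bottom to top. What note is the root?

G#

The distinct letter names are B, D, F#, G#. Arranged as a stack of thirds they read G#–B–D–F#, so G# is the root (a G# half-diminished seventh chord).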